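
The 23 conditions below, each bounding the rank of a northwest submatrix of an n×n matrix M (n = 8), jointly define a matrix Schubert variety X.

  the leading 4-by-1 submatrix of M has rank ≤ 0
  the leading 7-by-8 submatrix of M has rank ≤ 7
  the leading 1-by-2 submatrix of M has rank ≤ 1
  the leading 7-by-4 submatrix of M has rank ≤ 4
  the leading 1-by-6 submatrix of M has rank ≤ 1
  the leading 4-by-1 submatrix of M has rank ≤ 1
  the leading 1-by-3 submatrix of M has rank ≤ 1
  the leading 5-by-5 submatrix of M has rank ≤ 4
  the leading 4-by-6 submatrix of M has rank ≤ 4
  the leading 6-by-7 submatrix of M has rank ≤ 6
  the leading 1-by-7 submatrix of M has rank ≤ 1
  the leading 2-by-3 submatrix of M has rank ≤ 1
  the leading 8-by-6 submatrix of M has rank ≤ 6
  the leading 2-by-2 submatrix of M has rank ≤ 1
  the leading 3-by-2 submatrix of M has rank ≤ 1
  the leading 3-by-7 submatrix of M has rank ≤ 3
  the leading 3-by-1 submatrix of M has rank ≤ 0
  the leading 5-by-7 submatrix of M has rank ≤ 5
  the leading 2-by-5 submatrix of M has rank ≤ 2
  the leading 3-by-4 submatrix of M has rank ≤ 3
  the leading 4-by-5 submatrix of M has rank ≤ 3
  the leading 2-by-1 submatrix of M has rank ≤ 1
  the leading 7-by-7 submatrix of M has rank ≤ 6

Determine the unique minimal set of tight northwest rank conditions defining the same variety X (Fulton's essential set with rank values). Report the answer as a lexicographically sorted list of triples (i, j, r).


Reconstructing r_w from the 23 given conditions:

  i=1: 0 | 1 | 1 | 1 | 1 | 1 | 1 | 1
  i=2: 0 | 1 | 1 | 2 | 2 | 2 | 2 | 2
  i=3: 0 | 1 | 2 | 3 | 3 | 3 | 3 | 3
  i=4: 0 | 1 | 2 | 3 | 3 | 4 | 4 | 4
  i=5: 1 | 2 | 3 | 4 | 4 | 5 | 5 | 5
  i=6: 1 | 2 | 3 | 4 | 5 | 6 | 6 | 6
  i=7: 1 | 2 | 3 | 4 | 5 | 6 | 6 | 7
  i=8: 1 | 2 | 3 | 4 | 5 | 6 | 7 | 8

hence w(1..8) = (2, 4, 3, 6, 1, 5, 8, 7).

|D(w)|=7, |Ess(w)|=4:

[(2, 3, 1), (4, 1, 0), (4, 5, 3), (7, 7, 6)]


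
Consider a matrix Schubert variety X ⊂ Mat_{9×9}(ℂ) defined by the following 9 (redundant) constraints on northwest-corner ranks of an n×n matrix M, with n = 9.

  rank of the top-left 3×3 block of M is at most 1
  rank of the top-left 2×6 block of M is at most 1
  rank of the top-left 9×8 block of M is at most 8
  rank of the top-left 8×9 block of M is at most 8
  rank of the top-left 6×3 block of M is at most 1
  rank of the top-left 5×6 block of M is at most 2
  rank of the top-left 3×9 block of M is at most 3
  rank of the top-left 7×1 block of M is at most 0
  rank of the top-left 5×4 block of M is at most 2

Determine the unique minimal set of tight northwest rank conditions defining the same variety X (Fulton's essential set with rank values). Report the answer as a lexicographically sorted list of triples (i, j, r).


Reconstructing r_w from the 9 given conditions:

  R[1]: 0  1  1  1  1  1  1  1  1
  R[2]: 0  1  1  1  1  1  2  2  2
  R[3]: 0  1  1  2  2  2  3  3  3
  R[4]: 0  1  1  2  2  2  3  4  4
  R[5]: 0  1  1  2  2  2  3  4  5
  R[6]: 0  1  1  2  3  3  4  5  6
  R[7]: 0  1  2  3  4  4  5  6  7
  R[8]: 1  2  3  4  5  5  6  7  8
  R[9]: 1  2  3  4  5  6  7  8  9

reading off 1-entries of Δ²R: w = (2, 7, 4, 8, 9, 5, 3, 1, 6).

|D(w)|=19, |Ess(w)|=4:

[(2, 6, 1), (5, 6, 2), (6, 3, 1), (7, 1, 0)]


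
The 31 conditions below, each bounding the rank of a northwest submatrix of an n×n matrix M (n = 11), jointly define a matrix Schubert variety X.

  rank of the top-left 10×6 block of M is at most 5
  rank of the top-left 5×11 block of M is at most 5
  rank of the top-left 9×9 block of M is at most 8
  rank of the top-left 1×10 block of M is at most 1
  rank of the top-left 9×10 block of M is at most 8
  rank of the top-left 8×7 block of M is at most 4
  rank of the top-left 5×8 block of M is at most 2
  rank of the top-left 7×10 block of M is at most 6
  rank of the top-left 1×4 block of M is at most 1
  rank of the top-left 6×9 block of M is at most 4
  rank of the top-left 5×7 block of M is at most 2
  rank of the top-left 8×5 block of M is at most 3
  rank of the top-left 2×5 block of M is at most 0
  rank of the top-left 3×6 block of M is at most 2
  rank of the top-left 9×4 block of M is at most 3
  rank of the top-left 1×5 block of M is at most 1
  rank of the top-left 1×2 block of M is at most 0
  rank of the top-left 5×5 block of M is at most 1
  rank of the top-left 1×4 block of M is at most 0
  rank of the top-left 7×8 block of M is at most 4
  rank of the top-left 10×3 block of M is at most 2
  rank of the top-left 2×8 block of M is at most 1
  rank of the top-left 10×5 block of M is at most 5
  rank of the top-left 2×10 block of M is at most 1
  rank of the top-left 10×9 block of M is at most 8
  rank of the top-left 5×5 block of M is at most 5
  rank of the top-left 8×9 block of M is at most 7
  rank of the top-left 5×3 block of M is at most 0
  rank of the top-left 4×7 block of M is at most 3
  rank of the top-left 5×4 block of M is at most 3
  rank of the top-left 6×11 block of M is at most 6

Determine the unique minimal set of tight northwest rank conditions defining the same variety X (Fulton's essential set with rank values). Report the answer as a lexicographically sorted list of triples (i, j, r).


Propagating the 31 rank bounds to every northwest block:

  0  0  0  0  0  1  1  1  1  1  1
  0  0  0  0  0  1  1  1  1  1  2
  0  0  0  1  1  2  2  2  2  2  3
  0  0  0  1  1  2  2  2  3  3  4
  0  0  0  1  1  2  2  2  3  4  5
  1  1  1  2  2  3  3  3  4  5  6
  1  2  2  3  3  4  4  4  5  6  7
  1  2  2  3  3  4  4  5  6  7  8
  1  2  2  3  4  5  5  6  7  8  9
  1  2  2  3  4  5  6  7  8  9  10
  1  2  3  4  5  6  7  8  9  10  11

so w = (6, 11, 4, 9, 10, 1, 2, 8, 5, 7, 3).

Fulton essential set (8 of the 34 Rothe cells):

[(2, 5, 0), (2, 10, 1), (5, 3, 0), (5, 5, 1), (5, 8, 2), (8, 5, 3), (8, 7, 4), (10, 3, 2)]


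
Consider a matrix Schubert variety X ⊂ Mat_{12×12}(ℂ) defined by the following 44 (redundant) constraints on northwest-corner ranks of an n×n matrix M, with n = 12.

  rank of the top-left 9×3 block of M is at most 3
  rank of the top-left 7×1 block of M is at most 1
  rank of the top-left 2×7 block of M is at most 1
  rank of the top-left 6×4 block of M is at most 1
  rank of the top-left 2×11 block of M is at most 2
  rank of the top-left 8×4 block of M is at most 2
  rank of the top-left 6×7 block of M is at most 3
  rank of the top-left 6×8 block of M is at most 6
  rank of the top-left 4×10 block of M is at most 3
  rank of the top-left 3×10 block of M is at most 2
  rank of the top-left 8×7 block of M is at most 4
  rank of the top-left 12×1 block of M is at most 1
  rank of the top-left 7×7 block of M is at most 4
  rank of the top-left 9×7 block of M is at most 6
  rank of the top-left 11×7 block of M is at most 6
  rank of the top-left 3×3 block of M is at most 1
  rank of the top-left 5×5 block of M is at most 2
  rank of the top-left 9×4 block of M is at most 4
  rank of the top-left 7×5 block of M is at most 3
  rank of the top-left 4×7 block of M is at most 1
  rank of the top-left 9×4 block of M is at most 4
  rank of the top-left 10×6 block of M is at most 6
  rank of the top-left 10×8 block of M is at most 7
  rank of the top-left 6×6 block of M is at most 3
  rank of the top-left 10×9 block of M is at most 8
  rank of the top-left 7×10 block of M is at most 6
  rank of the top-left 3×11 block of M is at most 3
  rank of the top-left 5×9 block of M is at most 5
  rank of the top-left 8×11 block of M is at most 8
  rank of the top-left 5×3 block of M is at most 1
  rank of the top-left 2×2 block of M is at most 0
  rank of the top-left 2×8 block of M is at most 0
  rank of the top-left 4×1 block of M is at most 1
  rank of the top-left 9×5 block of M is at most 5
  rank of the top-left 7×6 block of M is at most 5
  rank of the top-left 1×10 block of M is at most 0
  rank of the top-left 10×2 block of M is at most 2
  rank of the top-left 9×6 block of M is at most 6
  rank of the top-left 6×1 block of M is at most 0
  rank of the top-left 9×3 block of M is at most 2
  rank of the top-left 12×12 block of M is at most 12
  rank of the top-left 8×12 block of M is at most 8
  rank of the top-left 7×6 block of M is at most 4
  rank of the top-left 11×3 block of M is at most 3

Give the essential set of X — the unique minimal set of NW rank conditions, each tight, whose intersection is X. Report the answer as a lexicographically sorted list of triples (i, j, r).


Rank table r_w(12×12) implied by the 44 constraints:

  row 1: 0 0 0 0 0 0 0 0 0 0 1 1
  row 2: 0 0 0 0 0 0 0 0 1 1 2 2
  row 3: 0 1 1 1 1 1 1 1 2 2 3 3
  row 4: 0 1 1 1 1 1 1 2 3 3 4 4
  row 5: 0 1 1 1 2 2 2 3 4 4 5 5
  row 6: 0 1 1 1 2 3 3 4 5 5 6 6
  row 7: 1 2 2 2 3 4 4 5 6 6 7 7
  row 8: 1 2 2 2 3 4 4 5 6 7 8 8
  row 9: 1 2 2 3 4 5 5 6 7 8 9 9
  row 10: 1 2 3 4 5 6 6 7 8 9 10 10
  row 11: 1 2 3 4 5 6 6 7 8 9 10 11
  row 12: 1 2 3 4 5 6 7 8 9 10 11 12

second differences of R give the permutation w = (11, 9, 2, 8, 5, 6, 1, 10, 4, 3, 12, 7).

|D(w)|=36, |Ess(w)|=9:

[(1, 10, 0), (2, 8, 0), (4, 7, 1), (6, 1, 0), (6, 4, 1), (8, 4, 2), (8, 7, 4), (9, 3, 2), (11, 7, 6)]


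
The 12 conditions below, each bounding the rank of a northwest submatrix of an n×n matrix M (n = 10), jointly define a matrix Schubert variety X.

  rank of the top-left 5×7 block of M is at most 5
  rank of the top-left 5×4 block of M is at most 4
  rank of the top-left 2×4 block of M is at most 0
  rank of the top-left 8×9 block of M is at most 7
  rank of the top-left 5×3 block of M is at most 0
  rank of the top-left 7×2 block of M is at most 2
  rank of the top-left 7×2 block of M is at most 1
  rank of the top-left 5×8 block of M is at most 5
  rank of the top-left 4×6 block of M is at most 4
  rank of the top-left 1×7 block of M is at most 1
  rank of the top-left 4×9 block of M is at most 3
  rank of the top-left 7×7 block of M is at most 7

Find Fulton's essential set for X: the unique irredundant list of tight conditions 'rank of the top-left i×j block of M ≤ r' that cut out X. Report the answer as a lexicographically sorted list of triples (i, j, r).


Propagating the 12 rank bounds to every northwest block:

  i=1: 0 0 0 0 1 1 1 1 1 1
  i=2: 0 0 0 0 1 2 2 2 2 2
  i=3: 0 0 0 1 2 3 3 3 3 3
  i=4: 0 0 0 1 2 3 3 3 3 4
  i=5: 0 0 0 1 2 3 4 4 4 5
  i=6: 1 1 1 2 3 4 5 5 5 6
  i=7: 1 1 2 3 4 5 6 6 6 7
  i=8: 1 2 3 4 5 6 7 7 7 8
  i=9: 1 2 3 4 5 6 7 8 8 9
  i=10: 1 2 3 4 5 6 7 8 9 10

reading off 1-entries of Δ²R: w = (5, 6, 4, 10, 7, 1, 3, 2, 8, 9).

|D(w)|=21, |Ess(w)|=4:

[(2, 4, 0), (4, 9, 3), (5, 3, 0), (7, 2, 1)]


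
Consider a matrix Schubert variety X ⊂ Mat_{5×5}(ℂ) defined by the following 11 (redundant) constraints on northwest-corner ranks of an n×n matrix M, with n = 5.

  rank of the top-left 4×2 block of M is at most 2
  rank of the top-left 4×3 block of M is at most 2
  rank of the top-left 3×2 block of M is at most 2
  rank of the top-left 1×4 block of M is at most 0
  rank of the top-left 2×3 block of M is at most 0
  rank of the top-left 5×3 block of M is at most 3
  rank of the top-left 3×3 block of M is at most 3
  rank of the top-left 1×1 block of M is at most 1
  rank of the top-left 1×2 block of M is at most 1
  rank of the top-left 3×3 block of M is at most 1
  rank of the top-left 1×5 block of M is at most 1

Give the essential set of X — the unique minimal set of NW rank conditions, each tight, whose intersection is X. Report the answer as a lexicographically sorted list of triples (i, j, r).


Computing R[i][j] = min implied NW-rank bound (n=5, 11 conditions):

  R[1]: 0, 0, 0, 0, 1
  R[2]: 0, 0, 0, 1, 2
  R[3]: 1, 1, 1, 2, 3
  R[4]: 1, 2, 2, 3, 4
  R[5]: 1, 2, 3, 4, 5

giving w = (5, 4, 1, 2, 3) via Δ²R.

|D(w)|=7, |Ess(w)|=2:

[(1, 4, 0), (2, 3, 0)]


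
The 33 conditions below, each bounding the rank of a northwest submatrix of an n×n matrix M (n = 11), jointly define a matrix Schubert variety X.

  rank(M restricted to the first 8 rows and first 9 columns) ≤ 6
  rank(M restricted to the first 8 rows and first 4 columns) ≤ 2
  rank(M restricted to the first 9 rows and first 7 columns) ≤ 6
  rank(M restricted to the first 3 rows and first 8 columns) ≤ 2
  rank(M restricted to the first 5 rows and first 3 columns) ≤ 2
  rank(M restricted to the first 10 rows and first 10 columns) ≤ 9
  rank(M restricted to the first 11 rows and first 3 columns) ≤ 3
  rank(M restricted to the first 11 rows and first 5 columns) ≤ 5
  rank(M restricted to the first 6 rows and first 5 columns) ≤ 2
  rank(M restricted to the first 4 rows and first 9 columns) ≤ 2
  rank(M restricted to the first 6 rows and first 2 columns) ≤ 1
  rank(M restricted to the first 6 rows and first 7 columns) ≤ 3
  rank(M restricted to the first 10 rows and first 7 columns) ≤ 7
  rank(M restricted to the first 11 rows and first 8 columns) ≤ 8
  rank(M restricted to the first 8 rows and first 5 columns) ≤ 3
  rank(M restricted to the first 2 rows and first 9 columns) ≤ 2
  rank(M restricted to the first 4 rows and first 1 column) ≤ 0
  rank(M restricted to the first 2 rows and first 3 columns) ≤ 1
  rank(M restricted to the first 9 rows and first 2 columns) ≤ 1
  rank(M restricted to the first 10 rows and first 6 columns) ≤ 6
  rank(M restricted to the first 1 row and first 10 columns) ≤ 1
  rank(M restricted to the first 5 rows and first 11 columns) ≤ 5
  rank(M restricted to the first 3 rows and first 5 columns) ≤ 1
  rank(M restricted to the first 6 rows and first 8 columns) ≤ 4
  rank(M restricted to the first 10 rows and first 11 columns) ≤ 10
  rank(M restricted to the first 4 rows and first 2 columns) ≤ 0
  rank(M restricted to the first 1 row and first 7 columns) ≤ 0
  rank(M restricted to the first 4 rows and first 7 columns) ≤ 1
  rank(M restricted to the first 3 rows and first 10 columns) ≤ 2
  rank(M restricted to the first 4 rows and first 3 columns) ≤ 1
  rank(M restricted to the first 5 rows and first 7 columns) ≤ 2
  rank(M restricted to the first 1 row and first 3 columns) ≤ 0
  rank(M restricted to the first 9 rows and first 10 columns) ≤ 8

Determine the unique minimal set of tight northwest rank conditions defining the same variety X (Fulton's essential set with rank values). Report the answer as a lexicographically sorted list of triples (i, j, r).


Rank table r_w(11×11) implied by the 33 constraints:

  0 | 0 | 0 | 0 | 0 | 0 | 0 | 1 | 1 | 1 | 1
  0 | 0 | 1 | 1 | 1 | 1 | 1 | 2 | 2 | 2 | 2
  0 | 0 | 1 | 1 | 1 | 1 | 1 | 2 | 2 | 2 | 3
  0 | 0 | 1 | 1 | 1 | 1 | 1 | 2 | 2 | 3 | 4
  1 | 1 | 2 | 2 | 2 | 2 | 2 | 3 | 3 | 4 | 5
  1 | 1 | 2 | 2 | 2 | 3 | 3 | 4 | 4 | 5 | 6
  1 | 1 | 2 | 2 | 3 | 4 | 4 | 5 | 5 | 6 | 7
  1 | 1 | 2 | 2 | 3 | 4 | 5 | 6 | 6 | 7 | 8
  1 | 1 | 2 | 3 | 4 | 5 | 6 | 7 | 7 | 8 | 9
  1 | 2 | 3 | 4 | 5 | 6 | 7 | 8 | 8 | 9 | 10
  1 | 2 | 3 | 4 | 5 | 6 | 7 | 8 | 9 | 10 | 11

so w = (8, 3, 11, 10, 1, 6, 5, 7, 4, 2, 9).

|D(w)|=32, |Ess(w)|=8:

[(1, 7, 0), (3, 10, 2), (4, 2, 0), (4, 7, 1), (4, 9, 2), (6, 5, 2), (8, 4, 2), (9, 2, 1)]


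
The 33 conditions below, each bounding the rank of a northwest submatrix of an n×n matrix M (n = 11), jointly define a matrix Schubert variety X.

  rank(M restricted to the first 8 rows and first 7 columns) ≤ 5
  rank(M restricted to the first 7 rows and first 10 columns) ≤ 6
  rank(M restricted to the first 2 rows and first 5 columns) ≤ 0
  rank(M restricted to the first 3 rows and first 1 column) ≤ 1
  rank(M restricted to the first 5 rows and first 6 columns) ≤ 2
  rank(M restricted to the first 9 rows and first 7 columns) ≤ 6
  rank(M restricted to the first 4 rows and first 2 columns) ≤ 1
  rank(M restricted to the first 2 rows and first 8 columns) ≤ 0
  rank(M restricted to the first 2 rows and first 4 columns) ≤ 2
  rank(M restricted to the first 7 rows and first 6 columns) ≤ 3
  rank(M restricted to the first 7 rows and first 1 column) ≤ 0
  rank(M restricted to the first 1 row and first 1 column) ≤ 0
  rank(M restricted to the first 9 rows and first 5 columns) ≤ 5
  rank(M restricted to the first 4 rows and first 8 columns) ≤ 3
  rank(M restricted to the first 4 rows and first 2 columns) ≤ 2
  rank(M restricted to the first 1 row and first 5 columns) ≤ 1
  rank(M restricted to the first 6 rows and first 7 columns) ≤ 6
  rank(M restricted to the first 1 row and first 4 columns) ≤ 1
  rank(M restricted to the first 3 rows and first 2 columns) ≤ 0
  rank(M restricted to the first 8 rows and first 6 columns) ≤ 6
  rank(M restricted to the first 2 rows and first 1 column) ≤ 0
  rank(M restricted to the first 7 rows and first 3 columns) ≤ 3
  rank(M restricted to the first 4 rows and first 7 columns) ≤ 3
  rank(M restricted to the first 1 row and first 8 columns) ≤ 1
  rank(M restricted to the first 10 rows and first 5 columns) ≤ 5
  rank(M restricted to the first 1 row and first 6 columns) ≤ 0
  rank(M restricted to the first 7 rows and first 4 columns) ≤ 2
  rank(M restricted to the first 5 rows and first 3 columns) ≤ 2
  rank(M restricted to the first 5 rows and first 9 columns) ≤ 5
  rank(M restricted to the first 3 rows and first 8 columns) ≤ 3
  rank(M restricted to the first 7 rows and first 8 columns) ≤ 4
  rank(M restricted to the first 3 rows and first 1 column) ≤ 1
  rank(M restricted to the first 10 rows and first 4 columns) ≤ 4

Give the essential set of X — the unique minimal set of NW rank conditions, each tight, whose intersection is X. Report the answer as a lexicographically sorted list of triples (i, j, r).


Propagating the 33 rank bounds to every northwest block:

  i=1: 0, 0, 0, 0, 0, 0, 0, 0, 1, 1, 1
  i=2: 0, 0, 0, 0, 0, 0, 0, 0, 1, 2, 2
  i=3: 0, 0, 1, 1, 1, 1, 1, 1, 2, 3, 3
  i=4: 0, 1, 2, 2, 2, 2, 2, 2, 3, 4, 4
  i=5: 0, 1, 2, 2, 2, 2, 3, 3, 4, 5, 5
  i=6: 0, 1, 2, 2, 3, 3, 4, 4, 5, 6, 6
  i=7: 0, 1, 2, 2, 3, 3, 4, 4, 5, 6, 7
  i=8: 1, 2, 3, 3, 4, 4, 5, 5, 6, 7, 8
  i=9: 1, 2, 3, 4, 5, 5, 6, 6, 7, 8, 9
  i=10: 1, 2, 3, 4, 5, 6, 7, 7, 8, 9, 10
  i=11: 1, 2, 3, 4, 5, 6, 7, 8, 9, 10, 11

so w = (9, 10, 3, 2, 7, 5, 11, 1, 4, 6, 8).

7 SE-corners of the 29-cell Rothe diagram give Ess(w):

[(2, 8, 0), (3, 2, 0), (5, 6, 2), (7, 1, 0), (7, 4, 2), (7, 6, 3), (7, 8, 4)]


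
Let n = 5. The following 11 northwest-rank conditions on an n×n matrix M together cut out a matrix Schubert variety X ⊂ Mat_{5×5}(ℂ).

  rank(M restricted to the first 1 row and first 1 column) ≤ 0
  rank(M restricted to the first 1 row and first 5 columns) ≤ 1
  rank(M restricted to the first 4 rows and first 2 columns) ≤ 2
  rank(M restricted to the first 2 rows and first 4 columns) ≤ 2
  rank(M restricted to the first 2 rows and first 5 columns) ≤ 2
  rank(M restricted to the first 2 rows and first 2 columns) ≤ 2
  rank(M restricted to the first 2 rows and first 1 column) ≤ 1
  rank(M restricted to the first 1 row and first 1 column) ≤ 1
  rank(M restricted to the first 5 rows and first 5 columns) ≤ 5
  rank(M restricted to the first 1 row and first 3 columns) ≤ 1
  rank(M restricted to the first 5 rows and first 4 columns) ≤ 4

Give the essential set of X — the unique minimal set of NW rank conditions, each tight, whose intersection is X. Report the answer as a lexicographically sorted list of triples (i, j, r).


The tightest implied rank at each (i,j), from the 11 conditions:

  i=1: 0, 1, 1, 1, 1
  i=2: 1, 2, 2, 2, 2
  i=3: 1, 2, 3, 3, 3
  i=4: 1, 2, 3, 4, 4
  i=5: 1, 2, 3, 4, 5

hence w(1..5) = (2, 1, 3, 4, 5).

Fulton essential set (the sole Rothe cell):

[(1, 1, 0)]


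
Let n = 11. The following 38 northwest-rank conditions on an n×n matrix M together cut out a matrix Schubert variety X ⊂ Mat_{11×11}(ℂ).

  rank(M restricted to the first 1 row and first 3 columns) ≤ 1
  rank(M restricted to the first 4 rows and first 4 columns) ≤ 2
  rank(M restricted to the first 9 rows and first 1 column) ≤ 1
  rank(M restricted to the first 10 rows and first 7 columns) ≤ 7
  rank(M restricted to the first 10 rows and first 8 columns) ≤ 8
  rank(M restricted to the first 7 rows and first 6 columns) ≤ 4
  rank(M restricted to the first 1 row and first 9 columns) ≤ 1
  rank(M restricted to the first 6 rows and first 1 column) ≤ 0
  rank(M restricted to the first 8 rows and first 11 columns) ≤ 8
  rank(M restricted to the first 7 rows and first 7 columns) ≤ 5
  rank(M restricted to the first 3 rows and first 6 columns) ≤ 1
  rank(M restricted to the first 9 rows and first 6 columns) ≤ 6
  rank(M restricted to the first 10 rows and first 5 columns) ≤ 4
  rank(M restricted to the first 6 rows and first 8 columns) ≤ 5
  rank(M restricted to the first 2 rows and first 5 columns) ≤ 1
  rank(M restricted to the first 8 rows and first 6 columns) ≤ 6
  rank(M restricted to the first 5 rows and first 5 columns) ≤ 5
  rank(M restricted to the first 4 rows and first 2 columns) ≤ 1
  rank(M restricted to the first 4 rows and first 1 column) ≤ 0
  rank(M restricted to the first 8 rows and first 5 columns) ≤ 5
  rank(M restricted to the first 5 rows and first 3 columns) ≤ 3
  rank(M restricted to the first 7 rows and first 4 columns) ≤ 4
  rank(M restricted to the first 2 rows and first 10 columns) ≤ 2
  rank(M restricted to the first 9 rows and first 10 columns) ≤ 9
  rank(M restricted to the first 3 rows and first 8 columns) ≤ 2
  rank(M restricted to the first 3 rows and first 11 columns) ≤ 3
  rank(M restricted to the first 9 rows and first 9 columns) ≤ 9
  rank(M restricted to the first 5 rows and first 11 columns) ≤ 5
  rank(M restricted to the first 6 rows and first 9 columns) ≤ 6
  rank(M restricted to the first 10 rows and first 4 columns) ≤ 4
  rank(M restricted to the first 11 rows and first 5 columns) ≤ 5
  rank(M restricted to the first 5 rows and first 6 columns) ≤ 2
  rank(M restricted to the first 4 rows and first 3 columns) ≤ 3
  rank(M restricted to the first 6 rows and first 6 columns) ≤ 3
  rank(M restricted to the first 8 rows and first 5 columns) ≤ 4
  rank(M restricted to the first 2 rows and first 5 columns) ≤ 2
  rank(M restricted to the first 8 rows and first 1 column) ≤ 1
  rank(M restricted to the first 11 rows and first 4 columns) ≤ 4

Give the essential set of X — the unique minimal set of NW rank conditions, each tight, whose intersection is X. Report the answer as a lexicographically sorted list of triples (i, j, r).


Rank table r_w(11×11) implied by the 38 constraints:

  R[1]: 0 1 1 1 1 1 1 1 1 1 1
  R[2]: 0 1 1 1 1 1 2 2 2 2 2
  R[3]: 0 1 1 1 1 1 2 2 3 3 3
  R[4]: 0 1 2 2 2 2 3 3 4 4 4
  R[5]: 0 1 2 2 2 2 3 4 5 5 5
  R[6]: 0 1 2 3 3 3 4 5 6 6 6
  R[7]: 1 2 3 4 4 4 5 6 7 7 7
  R[8]: 1 2 3 4 4 5 6 7 8 8 8
  R[9]: 1 2 3 4 4 5 6 7 8 9 9
  R[10]: 1 2 3 4 4 5 6 7 8 9 10
  R[11]: 1 2 3 4 5 6 7 8 9 10 11

second differences of R give the permutation w = (2, 7, 9, 3, 8, 4, 1, 6, 10, 11, 5).

D(w) has 21 cells with 5 SE-corners; essential set:

[(3, 6, 1), (3, 8, 2), (5, 6, 2), (6, 1, 0), (10, 5, 4)]


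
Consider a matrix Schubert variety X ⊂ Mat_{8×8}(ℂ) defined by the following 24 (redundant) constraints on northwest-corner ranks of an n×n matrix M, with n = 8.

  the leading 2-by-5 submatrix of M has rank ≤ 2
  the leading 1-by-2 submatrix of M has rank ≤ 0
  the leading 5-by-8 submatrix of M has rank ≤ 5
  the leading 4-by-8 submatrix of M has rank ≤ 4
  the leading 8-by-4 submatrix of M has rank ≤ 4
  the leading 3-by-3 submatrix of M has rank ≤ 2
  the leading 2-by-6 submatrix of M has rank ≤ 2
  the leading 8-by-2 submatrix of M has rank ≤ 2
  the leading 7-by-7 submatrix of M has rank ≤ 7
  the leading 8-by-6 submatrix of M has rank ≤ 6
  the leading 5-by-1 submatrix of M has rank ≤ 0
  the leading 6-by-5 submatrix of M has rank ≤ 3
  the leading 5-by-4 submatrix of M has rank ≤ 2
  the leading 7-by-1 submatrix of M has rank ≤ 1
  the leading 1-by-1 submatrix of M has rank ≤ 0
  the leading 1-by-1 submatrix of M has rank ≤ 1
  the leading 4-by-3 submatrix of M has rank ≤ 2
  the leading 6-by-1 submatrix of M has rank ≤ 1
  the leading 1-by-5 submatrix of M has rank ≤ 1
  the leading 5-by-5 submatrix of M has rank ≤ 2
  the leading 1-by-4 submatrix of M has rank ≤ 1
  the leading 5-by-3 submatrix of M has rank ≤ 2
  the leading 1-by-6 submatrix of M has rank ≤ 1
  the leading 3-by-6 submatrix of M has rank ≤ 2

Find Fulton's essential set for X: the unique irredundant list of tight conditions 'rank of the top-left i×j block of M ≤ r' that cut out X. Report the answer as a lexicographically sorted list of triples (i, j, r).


Rank table r_w(8×8) implied by the 24 constraints:

  i=1: 0, 0, 1, 1, 1, 1, 1, 1
  i=2: 0, 1, 2, 2, 2, 2, 2, 2
  i=3: 0, 1, 2, 2, 2, 2, 3, 3
  i=4: 0, 1, 2, 2, 2, 3, 4, 4
  i=5: 0, 1, 2, 2, 2, 3, 4, 5
  i=6: 1, 2, 3, 3, 3, 4, 5, 6
  i=7: 1, 2, 3, 4, 4, 5, 6, 7
  i=8: 1, 2, 3, 4, 5, 6, 7, 8

hence w(1..8) = (3, 2, 7, 6, 8, 1, 4, 5).

|D(w)|=13, |Ess(w)|=4:

[(1, 2, 0), (3, 6, 2), (5, 1, 0), (5, 5, 2)]


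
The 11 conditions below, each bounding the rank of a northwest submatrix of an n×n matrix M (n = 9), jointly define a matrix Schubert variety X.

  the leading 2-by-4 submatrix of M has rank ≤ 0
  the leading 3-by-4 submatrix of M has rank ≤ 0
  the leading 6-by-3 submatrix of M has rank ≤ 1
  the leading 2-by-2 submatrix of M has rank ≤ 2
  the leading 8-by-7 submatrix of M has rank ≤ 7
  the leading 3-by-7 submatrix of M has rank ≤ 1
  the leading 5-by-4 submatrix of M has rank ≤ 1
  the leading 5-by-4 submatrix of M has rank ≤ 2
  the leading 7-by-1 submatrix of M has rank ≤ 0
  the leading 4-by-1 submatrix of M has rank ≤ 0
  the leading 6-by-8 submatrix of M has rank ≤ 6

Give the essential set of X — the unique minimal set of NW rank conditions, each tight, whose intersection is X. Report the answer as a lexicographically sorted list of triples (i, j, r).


The tightest implied rank at each (i,j), from the 11 conditions:

  i=1: 0  0  0  0  1  1  1  1  1
  i=2: 0  0  0  0  1  1  1  2  2
  i=3: 0  0  0  0  1  1  1  2  3
  i=4: 0  1  1  1  2  2  2  3  4
  i=5: 0  1  1  1  2  3  3  4  5
  i=6: 0  1  1  2  3  4  4  5  6
  i=7: 0  1  2  3  4  5  5  6  7
  i=8: 1  2  3  4  5  6  6  7  8
  i=9: 1  2  3  4  5  6  7  8  9

second differences of R give the permutation w = (5, 8, 9, 2, 6, 4, 3, 1, 7).

|D(w)|=23, |Ess(w)|=5:

[(3, 4, 0), (3, 7, 1), (5, 4, 1), (6, 3, 1), (7, 1, 0)]


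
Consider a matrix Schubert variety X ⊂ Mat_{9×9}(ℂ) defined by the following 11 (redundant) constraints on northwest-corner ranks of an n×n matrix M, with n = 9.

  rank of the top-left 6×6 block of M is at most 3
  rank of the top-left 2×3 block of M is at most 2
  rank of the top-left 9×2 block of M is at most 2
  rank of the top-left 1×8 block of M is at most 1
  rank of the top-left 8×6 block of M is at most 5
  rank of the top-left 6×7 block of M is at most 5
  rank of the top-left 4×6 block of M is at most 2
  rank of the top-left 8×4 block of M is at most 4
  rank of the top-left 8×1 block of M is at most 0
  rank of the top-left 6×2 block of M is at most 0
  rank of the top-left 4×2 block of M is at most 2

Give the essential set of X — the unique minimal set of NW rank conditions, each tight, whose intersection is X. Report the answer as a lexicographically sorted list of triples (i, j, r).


Computing R[i][j] = min implied NW-rank bound (n=9, 11 conditions):

  i=1: 0, 0, 1, 1, 1, 1, 1, 1, 1
  i=2: 0, 0, 1, 2, 2, 2, 2, 2, 2
  i=3: 0, 0, 1, 2, 2, 2, 3, 3, 3
  i=4: 0, 0, 1, 2, 2, 2, 3, 4, 4
  i=5: 0, 0, 1, 2, 3, 3, 4, 5, 5
  i=6: 0, 0, 1, 2, 3, 3, 4, 5, 6
  i=7: 0, 1, 2, 3, 4, 4, 5, 6, 7
  i=8: 0, 1, 2, 3, 4, 5, 6, 7, 8
  i=9: 1, 2, 3, 4, 5, 6, 7, 8, 9

second differences of R give the permutation w = (3, 4, 7, 8, 5, 9, 2, 6, 1).

Fulton essential set (4 of the 19 Rothe cells):

[(4, 6, 2), (6, 2, 0), (6, 6, 3), (8, 1, 0)]


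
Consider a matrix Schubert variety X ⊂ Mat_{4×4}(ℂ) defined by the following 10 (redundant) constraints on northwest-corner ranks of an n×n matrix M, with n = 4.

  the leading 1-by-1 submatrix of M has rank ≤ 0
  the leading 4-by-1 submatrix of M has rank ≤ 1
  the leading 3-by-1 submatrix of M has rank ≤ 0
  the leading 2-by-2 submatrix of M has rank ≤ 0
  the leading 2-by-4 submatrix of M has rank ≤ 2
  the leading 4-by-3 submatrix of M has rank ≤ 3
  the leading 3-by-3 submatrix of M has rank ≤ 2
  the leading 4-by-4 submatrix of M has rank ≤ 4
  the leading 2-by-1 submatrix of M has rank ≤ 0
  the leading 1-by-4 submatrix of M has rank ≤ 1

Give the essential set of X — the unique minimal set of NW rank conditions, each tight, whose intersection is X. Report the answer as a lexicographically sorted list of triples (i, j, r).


Computing R[i][j] = min implied NW-rank bound (n=4, 10 conditions):

  row 1: 0  0  1  1
  row 2: 0  0  1  2
  row 3: 0  1  2  3
  row 4: 1  2  3  4

reading off 1-entries of Δ²R: w = (3, 4, 2, 1).

|D(w)|=5, |Ess(w)|=2:

[(2, 2, 0), (3, 1, 0)]


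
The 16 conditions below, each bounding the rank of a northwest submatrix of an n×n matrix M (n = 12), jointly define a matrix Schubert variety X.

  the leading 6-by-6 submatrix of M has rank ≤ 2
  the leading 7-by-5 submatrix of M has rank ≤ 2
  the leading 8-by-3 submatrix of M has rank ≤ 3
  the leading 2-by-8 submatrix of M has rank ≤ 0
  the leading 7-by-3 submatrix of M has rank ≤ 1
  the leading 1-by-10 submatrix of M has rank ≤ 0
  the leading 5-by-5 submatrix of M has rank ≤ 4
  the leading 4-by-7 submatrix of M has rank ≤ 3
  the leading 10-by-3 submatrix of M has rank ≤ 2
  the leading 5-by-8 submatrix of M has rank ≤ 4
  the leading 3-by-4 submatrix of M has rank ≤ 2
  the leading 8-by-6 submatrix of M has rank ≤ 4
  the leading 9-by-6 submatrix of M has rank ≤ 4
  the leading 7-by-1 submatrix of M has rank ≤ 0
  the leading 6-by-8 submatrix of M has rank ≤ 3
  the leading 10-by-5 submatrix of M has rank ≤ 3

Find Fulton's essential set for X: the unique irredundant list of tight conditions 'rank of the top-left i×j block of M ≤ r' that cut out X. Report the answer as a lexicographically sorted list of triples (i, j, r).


Recovering R(i,j) via the rank-extension bound from the 16 conditions:

  i=1: 0 | 0 | 0 | 0 | 0 | 0 | 0 | 0 | 0 | 0 | 1 | 1
  i=2: 0 | 0 | 0 | 0 | 0 | 0 | 0 | 0 | 1 | 1 | 2 | 2
  i=3: 0 | 1 | 1 | 1 | 1 | 1 | 1 | 1 | 2 | 2 | 3 | 3
  i=4: 0 | 1 | 1 | 2 | 2 | 2 | 2 | 2 | 3 | 3 | 4 | 4
  i=5: 0 | 1 | 1 | 2 | 2 | 2 | 3 | 3 | 4 | 4 | 5 | 5
  i=6: 0 | 1 | 1 | 2 | 2 | 2 | 3 | 3 | 4 | 5 | 6 | 6
  i=7: 0 | 1 | 1 | 2 | 2 | 3 | 4 | 4 | 5 | 6 | 7 | 7
  i=8: 1 | 2 | 2 | 3 | 3 | 4 | 5 | 5 | 6 | 7 | 8 | 8
  i=9: 1 | 2 | 2 | 3 | 3 | 4 | 5 | 6 | 7 | 8 | 9 | 9
  i=10: 1 | 2 | 2 | 3 | 3 | 4 | 5 | 6 | 7 | 8 | 9 | 10
  i=11: 1 | 2 | 3 | 4 | 4 | 5 | 6 | 7 | 8 | 9 | 10 | 11
  i=12: 1 | 2 | 3 | 4 | 5 | 6 | 7 | 8 | 9 | 10 | 11 | 12

the unique w with this rank table is (11, 9, 2, 4, 7, 10, 6, 1, 8, 12, 3, 5).

9 SE-corners of the 37-cell Rothe diagram give Ess(w):

[(1, 10, 0), (2, 8, 0), (6, 6, 2), (6, 8, 3), (7, 1, 0), (7, 3, 1), (7, 5, 2), (10, 3, 2), (10, 5, 3)]


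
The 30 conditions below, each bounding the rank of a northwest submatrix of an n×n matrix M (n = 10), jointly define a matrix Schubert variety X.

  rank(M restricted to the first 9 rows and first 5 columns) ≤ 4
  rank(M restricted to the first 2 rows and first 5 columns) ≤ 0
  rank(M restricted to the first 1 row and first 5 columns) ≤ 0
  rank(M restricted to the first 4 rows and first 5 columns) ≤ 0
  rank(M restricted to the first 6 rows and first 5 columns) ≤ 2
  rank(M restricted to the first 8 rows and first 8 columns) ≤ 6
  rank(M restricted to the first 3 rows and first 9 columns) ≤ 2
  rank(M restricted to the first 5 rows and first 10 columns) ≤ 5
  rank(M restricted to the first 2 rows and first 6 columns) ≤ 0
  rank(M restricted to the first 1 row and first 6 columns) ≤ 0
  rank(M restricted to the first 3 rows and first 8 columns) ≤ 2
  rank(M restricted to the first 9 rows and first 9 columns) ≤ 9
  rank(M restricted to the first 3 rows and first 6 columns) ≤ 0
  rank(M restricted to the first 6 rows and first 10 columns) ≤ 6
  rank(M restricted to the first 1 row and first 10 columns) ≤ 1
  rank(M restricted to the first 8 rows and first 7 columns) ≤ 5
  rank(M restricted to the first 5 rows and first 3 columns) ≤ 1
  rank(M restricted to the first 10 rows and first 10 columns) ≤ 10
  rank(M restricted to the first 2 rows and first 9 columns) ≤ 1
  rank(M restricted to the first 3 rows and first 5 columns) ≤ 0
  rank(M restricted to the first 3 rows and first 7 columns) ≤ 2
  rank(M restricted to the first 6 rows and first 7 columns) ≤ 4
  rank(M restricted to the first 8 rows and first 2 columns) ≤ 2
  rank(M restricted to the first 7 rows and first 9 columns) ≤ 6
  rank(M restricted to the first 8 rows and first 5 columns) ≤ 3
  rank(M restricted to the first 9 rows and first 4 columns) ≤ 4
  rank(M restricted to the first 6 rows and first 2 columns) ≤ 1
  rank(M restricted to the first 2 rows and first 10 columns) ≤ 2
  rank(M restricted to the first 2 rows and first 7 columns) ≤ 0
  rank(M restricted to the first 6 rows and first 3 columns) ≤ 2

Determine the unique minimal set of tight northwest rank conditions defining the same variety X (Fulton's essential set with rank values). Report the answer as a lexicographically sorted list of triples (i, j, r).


Propagating the 30 rank bounds to every northwest block:

  i=1: 0 | 0 | 0 | 0 | 0 | 0 | 0 | 1 | 1 | 1
  i=2: 0 | 0 | 0 | 0 | 0 | 0 | 0 | 1 | 1 | 2
  i=3: 0 | 0 | 0 | 0 | 0 | 0 | 1 | 2 | 2 | 3
  i=4: 0 | 0 | 0 | 0 | 0 | 1 | 2 | 3 | 3 | 4
  i=5: 1 | 1 | 1 | 1 | 1 | 2 | 3 | 4 | 4 | 5
  i=6: 1 | 1 | 2 | 2 | 2 | 3 | 4 | 5 | 5 | 6
  i=7: 1 | 2 | 3 | 3 | 3 | 4 | 5 | 6 | 6 | 7
  i=8: 1 | 2 | 3 | 3 | 3 | 4 | 5 | 6 | 7 | 8
  i=9: 1 | 2 | 3 | 4 | 4 | 5 | 6 | 7 | 8 | 9
  i=10: 1 | 2 | 3 | 4 | 5 | 6 | 7 | 8 | 9 | 10

so w = (8, 10, 7, 6, 1, 3, 2, 9, 4, 5).

6 SE-corners of the 29-cell Rothe diagram give Ess(w):

[(2, 7, 0), (2, 9, 1), (3, 6, 0), (4, 5, 0), (6, 2, 1), (8, 5, 3)]


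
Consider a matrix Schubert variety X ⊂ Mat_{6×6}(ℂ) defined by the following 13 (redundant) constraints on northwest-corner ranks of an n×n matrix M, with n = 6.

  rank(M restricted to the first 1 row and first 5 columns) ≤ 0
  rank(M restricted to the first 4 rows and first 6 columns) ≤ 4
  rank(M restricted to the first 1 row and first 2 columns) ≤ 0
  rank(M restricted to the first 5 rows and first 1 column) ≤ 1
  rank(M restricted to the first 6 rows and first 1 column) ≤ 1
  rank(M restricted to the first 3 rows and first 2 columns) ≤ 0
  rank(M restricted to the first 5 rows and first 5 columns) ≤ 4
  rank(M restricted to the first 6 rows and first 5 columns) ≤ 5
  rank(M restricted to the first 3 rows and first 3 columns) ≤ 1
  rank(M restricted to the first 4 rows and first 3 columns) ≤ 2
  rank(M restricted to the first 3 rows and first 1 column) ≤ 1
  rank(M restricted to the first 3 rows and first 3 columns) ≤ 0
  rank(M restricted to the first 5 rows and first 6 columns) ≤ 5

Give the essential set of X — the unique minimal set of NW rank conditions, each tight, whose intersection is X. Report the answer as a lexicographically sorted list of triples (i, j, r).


The tightest implied rank at each (i,j), from the 13 conditions:

  0 0 0 0 0 1
  0 0 0 1 1 2
  0 0 0 1 2 3
  1 1 1 2 3 4
  1 2 2 3 4 5
  1 2 3 4 5 6

the unique w with this rank table is (6, 4, 5, 1, 2, 3).

Fulton essential set (2 of the 11 Rothe cells):

[(1, 5, 0), (3, 3, 0)]


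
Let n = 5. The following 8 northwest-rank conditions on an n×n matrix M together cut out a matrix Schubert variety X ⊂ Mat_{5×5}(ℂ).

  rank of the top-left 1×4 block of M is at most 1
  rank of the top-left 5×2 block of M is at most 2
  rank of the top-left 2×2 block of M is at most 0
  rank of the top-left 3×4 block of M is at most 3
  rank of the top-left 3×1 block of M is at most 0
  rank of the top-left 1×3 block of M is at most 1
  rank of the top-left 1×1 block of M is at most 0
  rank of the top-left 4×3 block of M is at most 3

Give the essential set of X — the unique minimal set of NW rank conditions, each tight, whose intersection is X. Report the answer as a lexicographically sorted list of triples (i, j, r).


Recovering R(i,j) via the rank-extension bound from the 8 conditions:

  0, 0, 1, 1, 1
  0, 0, 1, 2, 2
  0, 1, 2, 3, 3
  1, 2, 3, 4, 4
  1, 2, 3, 4, 5

giving w = (3, 4, 2, 1, 5) via Δ²R.

Rothe diagram D(w) (5 cells), 2 SE-corners (essential conditions):

[(2, 2, 0), (3, 1, 0)]


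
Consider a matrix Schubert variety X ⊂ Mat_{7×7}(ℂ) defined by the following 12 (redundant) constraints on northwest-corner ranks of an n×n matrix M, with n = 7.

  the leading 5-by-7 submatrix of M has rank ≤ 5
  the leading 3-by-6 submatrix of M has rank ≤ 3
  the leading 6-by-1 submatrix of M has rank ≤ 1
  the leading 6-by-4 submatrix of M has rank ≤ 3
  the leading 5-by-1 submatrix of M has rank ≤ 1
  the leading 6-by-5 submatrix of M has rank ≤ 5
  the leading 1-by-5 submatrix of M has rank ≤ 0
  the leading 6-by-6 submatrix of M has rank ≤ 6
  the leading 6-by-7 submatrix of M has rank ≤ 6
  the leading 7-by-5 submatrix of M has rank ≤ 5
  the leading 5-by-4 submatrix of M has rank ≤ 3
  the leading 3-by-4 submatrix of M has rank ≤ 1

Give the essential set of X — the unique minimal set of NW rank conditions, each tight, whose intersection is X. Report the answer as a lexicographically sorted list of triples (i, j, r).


Rank table r_w(7×7) implied by the 12 constraints:

  0 0 0 0 0 1 1
  1 1 1 1 1 2 2
  1 1 1 1 2 3 3
  1 2 2 2 3 4 4
  1 2 3 3 4 5 5
  1 2 3 3 4 5 6
  1 2 3 4 5 6 7

the unique w with this rank table is (6, 1, 5, 2, 3, 7, 4).

Fulton essential set (3 of the 9 Rothe cells):

[(1, 5, 0), (3, 4, 1), (6, 4, 3)]


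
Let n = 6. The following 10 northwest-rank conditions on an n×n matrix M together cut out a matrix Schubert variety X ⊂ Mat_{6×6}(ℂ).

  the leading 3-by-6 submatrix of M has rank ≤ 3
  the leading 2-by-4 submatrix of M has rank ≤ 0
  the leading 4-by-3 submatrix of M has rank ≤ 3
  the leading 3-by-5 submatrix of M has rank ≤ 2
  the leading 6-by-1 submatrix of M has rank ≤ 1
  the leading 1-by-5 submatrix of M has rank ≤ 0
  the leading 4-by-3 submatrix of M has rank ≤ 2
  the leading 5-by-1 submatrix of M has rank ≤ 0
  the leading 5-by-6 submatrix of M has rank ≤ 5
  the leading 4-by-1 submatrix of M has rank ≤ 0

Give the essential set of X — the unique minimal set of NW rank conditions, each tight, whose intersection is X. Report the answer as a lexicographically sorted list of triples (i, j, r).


Reconstructing r_w from the 10 given conditions:

  row 1: 0, 0, 0, 0, 0, 1
  row 2: 0, 0, 0, 0, 1, 2
  row 3: 0, 1, 1, 1, 2, 3
  row 4: 0, 1, 2, 2, 3, 4
  row 5: 0, 1, 2, 3, 4, 5
  row 6: 1, 2, 3, 4, 5, 6

so w = (6, 5, 2, 3, 4, 1).

3 SE-corners of the 12-cell Rothe diagram give Ess(w):

[(1, 5, 0), (2, 4, 0), (5, 1, 0)]


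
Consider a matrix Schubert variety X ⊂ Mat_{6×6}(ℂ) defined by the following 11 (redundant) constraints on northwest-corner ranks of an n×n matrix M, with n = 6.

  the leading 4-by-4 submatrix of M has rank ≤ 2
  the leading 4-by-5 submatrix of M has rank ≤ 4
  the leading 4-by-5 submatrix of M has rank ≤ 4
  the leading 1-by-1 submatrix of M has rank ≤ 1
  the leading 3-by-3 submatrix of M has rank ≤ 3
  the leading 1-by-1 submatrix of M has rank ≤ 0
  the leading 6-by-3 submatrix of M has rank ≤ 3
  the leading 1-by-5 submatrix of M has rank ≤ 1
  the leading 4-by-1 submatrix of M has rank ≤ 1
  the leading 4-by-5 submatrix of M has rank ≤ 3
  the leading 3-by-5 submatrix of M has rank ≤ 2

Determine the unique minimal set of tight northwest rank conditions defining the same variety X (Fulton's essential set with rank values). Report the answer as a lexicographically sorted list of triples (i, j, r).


Propagating the 11 rank bounds to every northwest block:

  R[1]: 0 1 1 1 1 1
  R[2]: 1 2 2 2 2 2
  R[3]: 1 2 2 2 2 3
  R[4]: 1 2 2 2 3 4
  R[5]: 1 2 3 3 4 5
  R[6]: 1 2 3 4 5 6

giving w = (2, 1, 6, 5, 3, 4) via Δ²R.

ℓ(w)=6; the 3 essential cells (i,j,r):

[(1, 1, 0), (3, 5, 2), (4, 4, 2)]
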